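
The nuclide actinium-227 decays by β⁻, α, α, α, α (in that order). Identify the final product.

Pb-211

Start: (A, Z) = (227, 89).
After β⁻: (227, 90).
After α: (223, 88).
After α: (219, 86).
After α: (215, 84).
After α: (211, 82).
Z = 82 is lead.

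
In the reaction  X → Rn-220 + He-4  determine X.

Conserve mass number: A = 220 + 4, so A = 224.
Conserve atomic number: Z = 86 + 2, so Z = 88.
Z = 88 is radium, so the species is Ra-224.

Ra-224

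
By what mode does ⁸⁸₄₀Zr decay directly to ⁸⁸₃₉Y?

beta-plus decay or electron capture

ΔA = 88 − 88 = 0; ΔZ = 39 − 40 = -1.
A is unchanged and Z drops by 1 — a proton has become a neutron (β⁺ emission or electron capture).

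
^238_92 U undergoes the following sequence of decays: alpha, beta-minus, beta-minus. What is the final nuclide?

U-234

Start: (A, Z) = (238, 92).
After α: (234, 90).
After β⁻: (234, 91).
After β⁻: (234, 92).
Z = 92 is uranium.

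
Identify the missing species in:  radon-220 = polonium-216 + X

Conserve mass number: 220 = 216 + A, so A = 4.
Conserve atomic number: 86 = 84 + Z, so Z = 2.
A = 4 and Z = 2 is helium-4 — an alpha particle.

alpha particle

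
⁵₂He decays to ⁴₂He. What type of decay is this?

neutron emission

ΔA = 4 − 5 = -1; ΔZ = 2 − 2 = +0.
A drops by 1 with Z unchanged — a neutron was emitted.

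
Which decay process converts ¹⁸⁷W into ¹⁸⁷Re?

ΔA = 187 − 187 = 0; ΔZ = 75 − 74 = +1.
A is unchanged and Z rises by 1 — a neutron has become a proton (β⁻ decay).

beta-minus decay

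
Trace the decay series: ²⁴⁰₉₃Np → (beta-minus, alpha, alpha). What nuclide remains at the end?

Th-232

Start: (A, Z) = (240, 93).
After β⁻: (240, 94).
After α: (236, 92).
After α: (232, 90).
Z = 90 is thorium.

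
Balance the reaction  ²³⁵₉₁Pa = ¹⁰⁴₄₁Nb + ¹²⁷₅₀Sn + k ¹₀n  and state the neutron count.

4

Conserve mass number: 235 = 104 + 127 + k, so k = 235 − 231 = 4.
Check atomic number: 91 = 41 + 50 + 0 = 91. ✓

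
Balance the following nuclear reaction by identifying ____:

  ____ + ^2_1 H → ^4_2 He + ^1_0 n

Conserve mass number: A + 2 = 4 + 1, so A = 3.
Conserve atomic number: Z + 1 = 2 + 0, so Z = 1.
A = 3 and Z = 1 is ^3_1 H — a triton.

triton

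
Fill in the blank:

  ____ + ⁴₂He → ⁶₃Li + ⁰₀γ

Conserve mass number: A + 4 = 6 + 0, so A = 2.
Conserve atomic number: Z + 2 = 3 + 0, so Z = 1.
A = 2 and Z = 1 is ²₁H — a deuteron.

deuteron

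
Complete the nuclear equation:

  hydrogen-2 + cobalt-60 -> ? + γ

Ni-62

Conserve mass number: 2 + 60 = A + 0, so A = 62.
Conserve atomic number: 1 + 27 = Z + 0, so Z = 28.
Z = 28 is nickel, so the species is nickel-62.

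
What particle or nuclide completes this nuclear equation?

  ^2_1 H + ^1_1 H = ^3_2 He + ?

gamma ray

Conserve mass number: 2 + 1 = 3 + A, so A = 0.
Conserve atomic number: 1 + 1 = 2 + Z, so Z = 0.
A = 0 and Z = 0 is ^0_0 γ — a gamma ray.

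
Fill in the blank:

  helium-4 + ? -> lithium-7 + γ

triton

Conserve mass number: 4 + A = 7 + 0, so A = 3.
Conserve atomic number: 2 + Z = 3 + 0, so Z = 1.
A = 3 and Z = 1 is hydrogen-3 — a triton.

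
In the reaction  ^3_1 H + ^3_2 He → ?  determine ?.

Conserve mass number: 3 + 3 = A, so A = 6.
Conserve atomic number: 1 + 2 = Z, so Z = 3.
Z = 3 is lithium, so the species is ^6_3 Li.

Li-6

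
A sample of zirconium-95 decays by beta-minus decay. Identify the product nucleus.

Nb-95

Beta-minus decay: mass number changes by +0, atomic number by +1.
A: 95 = 95; Z: 40 + 1 = 41.
Z = 41 is niobium, so the daughter is niobium-95.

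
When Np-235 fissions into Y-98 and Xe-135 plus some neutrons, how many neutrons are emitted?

2

Conserve mass number: 235 = 98 + 135 + k, so k = 235 − 233 = 2.
Check atomic number: 93 = 39 + 54 + 0 = 93. ✓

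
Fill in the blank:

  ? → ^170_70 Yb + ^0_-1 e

Conserve mass number: A = 170 + 0, so A = 170.
Conserve atomic number: Z = 70 − 1, so Z = 69.
Z = 69 is thulium, so the species is ^170_69 Tm.

Tm-170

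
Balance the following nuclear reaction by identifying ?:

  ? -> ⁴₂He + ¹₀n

He-5

Conserve mass number: A = 4 + 1, so A = 5.
Conserve atomic number: Z = 2 + 0, so Z = 2.
Z = 2 is helium, so the species is ⁵₂He.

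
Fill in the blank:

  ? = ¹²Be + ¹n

Be-13

Conserve mass number: A = 12 + 1, so A = 13.
Conserve atomic number: Z = 4 + 0, so Z = 4.
Z = 4 is beryllium, so the species is ¹³Be.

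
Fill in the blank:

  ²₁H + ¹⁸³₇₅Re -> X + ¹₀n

Conserve mass number: 2 + 183 = A + 1, so A = 184.
Conserve atomic number: 1 + 75 = Z + 0, so Z = 76.
Z = 76 is osmium, so the species is ¹⁸⁴₇₆Os.

Os-184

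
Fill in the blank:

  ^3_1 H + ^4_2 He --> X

Li-7

Conserve mass number: 3 + 4 = A, so A = 7.
Conserve atomic number: 1 + 2 = Z, so Z = 3.
Z = 3 is lithium, so the species is ^7_3 Li.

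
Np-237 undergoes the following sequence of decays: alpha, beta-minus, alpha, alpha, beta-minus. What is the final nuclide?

Ac-225

Start: (A, Z) = (237, 93).
After α: (233, 91).
After β⁻: (233, 92).
After α: (229, 90).
After α: (225, 88).
After β⁻: (225, 89).
Z = 89 is actinium.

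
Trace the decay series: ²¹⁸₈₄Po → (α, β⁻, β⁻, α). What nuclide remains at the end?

Start: (A, Z) = (218, 84).
After α: (214, 82).
After β⁻: (214, 83).
After β⁻: (214, 84).
After α: (210, 82).
Z = 82 is lead.

Pb-210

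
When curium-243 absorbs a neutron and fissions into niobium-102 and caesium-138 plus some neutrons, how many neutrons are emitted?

4

Conserve mass number: 244 = 102 + 138 + k, so k = 244 − 240 = 4.
Check atomic number: 96 = 41 + 55 + 0 = 96. ✓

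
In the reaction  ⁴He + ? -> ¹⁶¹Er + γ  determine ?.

Dy-157

Conserve mass number: 4 + A = 161 + 0, so A = 157.
Conserve atomic number: 2 + Z = 68 + 0, so Z = 66.
Z = 66 is dysprosium, so the species is ¹⁵⁷Dy.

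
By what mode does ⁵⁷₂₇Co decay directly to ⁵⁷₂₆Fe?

ΔA = 57 − 57 = 0; ΔZ = 26 − 27 = -1.
A is unchanged and Z drops by 1 — a proton has become a neutron (β⁺ emission or electron capture).

beta-plus decay or electron capture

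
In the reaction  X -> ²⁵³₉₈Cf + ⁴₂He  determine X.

Fm-257

Conserve mass number: A = 253 + 4, so A = 257.
Conserve atomic number: Z = 98 + 2, so Z = 100.
Z = 100 is fermium, so the species is ²⁵⁷₁₀₀Fm.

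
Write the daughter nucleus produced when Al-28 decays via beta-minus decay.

Beta-minus decay: mass number changes by +0, atomic number by +1.
A: 28 = 28; Z: 13 + 1 = 14.
Z = 14 is silicon, so the daughter is Si-28.

Si-28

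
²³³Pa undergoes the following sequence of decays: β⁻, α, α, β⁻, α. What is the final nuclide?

Fr-221

Start: (A, Z) = (233, 91).
After β⁻: (233, 92).
After α: (229, 90).
After α: (225, 88).
After β⁻: (225, 89).
After α: (221, 87).
Z = 87 is francium.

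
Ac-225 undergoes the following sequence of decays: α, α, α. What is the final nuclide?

Bi-213

Start: (A, Z) = (225, 89).
After α: (221, 87).
After α: (217, 85).
After α: (213, 83).
Z = 83 is bismuth.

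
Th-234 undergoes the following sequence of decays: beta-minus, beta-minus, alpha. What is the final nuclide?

Start: (A, Z) = (234, 90).
After β⁻: (234, 91).
After β⁻: (234, 92).
After α: (230, 90).
Z = 90 is thorium.

Th-230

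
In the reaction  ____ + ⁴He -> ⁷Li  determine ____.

Conserve mass number: A + 4 = 7, so A = 3.
Conserve atomic number: Z + 2 = 3, so Z = 1.
A = 3 and Z = 1 is ³H — a triton.

triton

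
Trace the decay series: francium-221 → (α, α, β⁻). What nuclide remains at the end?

Start: (A, Z) = (221, 87).
After α: (217, 85).
After α: (213, 83).
After β⁻: (213, 84).
Z = 84 is polonium.

Po-213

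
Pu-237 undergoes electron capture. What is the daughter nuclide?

Electron capture: mass number changes by +0, atomic number by -1.
A: 237 = 237; Z: 94 − 1 = 93.
Z = 93 is neptunium, so the daughter is Np-237.

Np-237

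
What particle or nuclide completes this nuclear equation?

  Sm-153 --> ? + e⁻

Eu-153

Conserve mass number: 153 = A + 0, so A = 153.
Conserve atomic number: 62 = Z − 1, so Z = 63.
Z = 63 is europium, so the species is Eu-153.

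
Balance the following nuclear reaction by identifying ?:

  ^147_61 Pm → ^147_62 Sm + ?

beta-minus particle

Conserve mass number: 147 = 147 + A, so A = 0.
Conserve atomic number: 61 = 62 + Z, so Z = -1.
A = 0 and Z = -1 is ^0_-1 e — a beta-minus particle.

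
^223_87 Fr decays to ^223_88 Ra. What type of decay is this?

ΔA = 223 − 223 = 0; ΔZ = 88 − 87 = +1.
A is unchanged and Z rises by 1 — a neutron has become a proton (β⁻ decay).

beta-minus decay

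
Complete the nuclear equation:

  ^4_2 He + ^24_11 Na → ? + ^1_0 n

Conserve mass number: 4 + 24 = A + 1, so A = 27.
Conserve atomic number: 2 + 11 = Z + 0, so Z = 13.
Z = 13 is aluminium, so the species is ^27_13 Al.

Al-27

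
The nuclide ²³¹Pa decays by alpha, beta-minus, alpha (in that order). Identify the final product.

Start: (A, Z) = (231, 91).
After α: (227, 89).
After β⁻: (227, 90).
After α: (223, 88).
Z = 88 is radium.

Ra-223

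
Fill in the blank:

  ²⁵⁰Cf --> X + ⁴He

Cm-246

Conserve mass number: 250 = A + 4, so A = 246.
Conserve atomic number: 98 = Z + 2, so Z = 96.
Z = 96 is curium, so the species is ²⁴⁶Cm.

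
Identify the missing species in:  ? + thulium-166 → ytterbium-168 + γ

deuteron

Conserve mass number: A + 166 = 168 + 0, so A = 2.
Conserve atomic number: Z + 69 = 70 + 0, so Z = 1.
A = 2 and Z = 1 is hydrogen-2 — a deuteron.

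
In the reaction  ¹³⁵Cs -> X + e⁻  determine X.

Ba-135

Conserve mass number: 135 = A + 0, so A = 135.
Conserve atomic number: 55 = Z − 1, so Z = 56.
Z = 56 is barium, so the species is ¹³⁵Ba.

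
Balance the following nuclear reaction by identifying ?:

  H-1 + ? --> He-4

triton

Conserve mass number: 1 + A = 4, so A = 3.
Conserve atomic number: 1 + Z = 2, so Z = 1.
A = 3 and Z = 1 is H-3 — a triton.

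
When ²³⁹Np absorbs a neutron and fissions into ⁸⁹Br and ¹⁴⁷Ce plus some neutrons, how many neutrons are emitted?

4

Conserve mass number: 240 = 89 + 147 + k, so k = 240 − 236 = 4.
Check atomic number: 93 = 35 + 58 + 0 = 93. ✓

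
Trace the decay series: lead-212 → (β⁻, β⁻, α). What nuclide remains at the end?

Pb-208

Start: (A, Z) = (212, 82).
After β⁻: (212, 83).
After β⁻: (212, 84).
After α: (208, 82).
Z = 82 is lead.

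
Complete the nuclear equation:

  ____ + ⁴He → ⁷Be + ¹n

alpha particle

Conserve mass number: A + 4 = 7 + 1, so A = 4.
Conserve atomic number: Z + 2 = 4 + 0, so Z = 2.
A = 4 and Z = 2 is ⁴He — an alpha particle.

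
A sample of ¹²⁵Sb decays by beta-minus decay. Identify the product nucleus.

Te-125

Beta-minus decay: mass number changes by +0, atomic number by +1.
A: 125 = 125; Z: 51 + 1 = 52.
Z = 52 is tellurium, so the daughter is ¹²⁵Te.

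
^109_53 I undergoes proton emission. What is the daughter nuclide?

Te-108

Proton emission: mass number changes by -1, atomic number by -1.
A: 109 − 1 = 108; Z: 53 − 1 = 52.
Z = 52 is tellurium, so the daughter is ^108_52 Te.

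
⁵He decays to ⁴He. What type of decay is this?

neutron emission

ΔA = 4 − 5 = -1; ΔZ = 2 − 2 = +0.
A drops by 1 with Z unchanged — a neutron was emitted.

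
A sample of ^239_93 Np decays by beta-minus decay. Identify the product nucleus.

Pu-239

Beta-minus decay: mass number changes by +0, atomic number by +1.
A: 239 = 239; Z: 93 + 1 = 94.
Z = 94 is plutonium, so the daughter is ^239_94 Pu.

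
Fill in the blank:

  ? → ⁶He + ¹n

Conserve mass number: A = 6 + 1, so A = 7.
Conserve atomic number: Z = 2 + 0, so Z = 2.
Z = 2 is helium, so the species is ⁷He.

He-7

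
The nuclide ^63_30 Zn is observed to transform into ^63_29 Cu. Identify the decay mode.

beta-plus decay or electron capture

ΔA = 63 − 63 = 0; ΔZ = 29 − 30 = -1.
A is unchanged and Z drops by 1 — a proton has become a neutron (β⁺ emission or electron capture).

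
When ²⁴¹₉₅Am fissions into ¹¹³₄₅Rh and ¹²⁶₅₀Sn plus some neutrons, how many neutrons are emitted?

2

Conserve mass number: 241 = 113 + 126 + k, so k = 241 − 239 = 2.
Check atomic number: 95 = 45 + 50 + 0 = 95. ✓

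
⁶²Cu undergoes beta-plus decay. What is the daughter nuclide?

Beta-plus decay: mass number changes by +0, atomic number by -1.
A: 62 = 62; Z: 29 − 1 = 28.
Z = 28 is nickel, so the daughter is ⁶²Ni.

Ni-62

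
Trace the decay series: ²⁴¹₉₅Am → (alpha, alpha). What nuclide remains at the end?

Pa-233

Start: (A, Z) = (241, 95).
After α: (237, 93).
After α: (233, 91).
Z = 91 is protactinium.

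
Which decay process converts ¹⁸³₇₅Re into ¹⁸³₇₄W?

beta-plus decay or electron capture

ΔA = 183 − 183 = 0; ΔZ = 74 − 75 = -1.
A is unchanged and Z drops by 1 — a proton has become a neutron (β⁺ emission or electron capture).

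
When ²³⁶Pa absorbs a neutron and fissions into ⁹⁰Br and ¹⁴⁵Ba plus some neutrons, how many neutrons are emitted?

Conserve mass number: 237 = 90 + 145 + k, so k = 237 − 235 = 2.
Check atomic number: 91 = 35 + 56 + 0 = 91. ✓

2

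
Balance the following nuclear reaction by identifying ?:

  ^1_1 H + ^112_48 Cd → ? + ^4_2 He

Ag-109

Conserve mass number: 1 + 112 = A + 4, so A = 109.
Conserve atomic number: 1 + 48 = Z + 2, so Z = 47.
Z = 47 is silver, so the species is ^109_47 Ag.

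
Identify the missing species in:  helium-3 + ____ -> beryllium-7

alpha particle

Conserve mass number: 3 + A = 7, so A = 4.
Conserve atomic number: 2 + Z = 4, so Z = 2.
A = 4 and Z = 2 is helium-4 — an alpha particle.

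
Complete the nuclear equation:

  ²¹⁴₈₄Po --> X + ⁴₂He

Conserve mass number: 214 = A + 4, so A = 210.
Conserve atomic number: 84 = Z + 2, so Z = 82.
Z = 82 is lead, so the species is ²¹⁰₈₂Pb.

Pb-210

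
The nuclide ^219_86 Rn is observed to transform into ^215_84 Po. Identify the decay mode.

ΔA = 215 − 219 = -4; ΔZ = 84 − 86 = -2.
A drops by 4 and Z drops by 2 — the signature of alpha emission.

alpha decay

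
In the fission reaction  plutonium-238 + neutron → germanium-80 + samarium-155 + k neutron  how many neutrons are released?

4

Conserve mass number: 239 = 80 + 155 + k, so k = 239 − 235 = 4.
Check atomic number: 94 = 32 + 62 + 0 = 94. ✓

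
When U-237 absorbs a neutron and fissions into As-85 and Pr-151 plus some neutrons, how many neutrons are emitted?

Conserve mass number: 238 = 85 + 151 + k, so k = 238 − 236 = 2.
Check atomic number: 92 = 33 + 59 + 0 = 92. ✓

2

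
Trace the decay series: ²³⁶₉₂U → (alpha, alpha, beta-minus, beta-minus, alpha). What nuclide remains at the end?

Ra-224

Start: (A, Z) = (236, 92).
After α: (232, 90).
After α: (228, 88).
After β⁻: (228, 89).
After β⁻: (228, 90).
After α: (224, 88).
Z = 88 is radium.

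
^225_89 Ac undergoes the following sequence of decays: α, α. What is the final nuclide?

Start: (A, Z) = (225, 89).
After α: (221, 87).
After α: (217, 85).
Z = 85 is astatine.

At-217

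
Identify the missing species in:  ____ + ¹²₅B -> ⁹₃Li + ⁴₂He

Conserve mass number: A + 12 = 9 + 4, so A = 1.
Conserve atomic number: Z + 5 = 3 + 2, so Z = 0.
A = 1 and Z = 0 is ¹₀n — a neutron.

neutron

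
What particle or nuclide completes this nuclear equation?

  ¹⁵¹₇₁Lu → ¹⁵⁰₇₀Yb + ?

Conserve mass number: 151 = 150 + A, so A = 1.
Conserve atomic number: 71 = 70 + Z, so Z = 1.
A = 1 and Z = 1 is ¹₁H — a proton.

proton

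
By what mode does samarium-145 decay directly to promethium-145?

ΔA = 145 − 145 = 0; ΔZ = 61 − 62 = -1.
A is unchanged and Z drops by 1 — a proton has become a neutron (β⁺ emission or electron capture).

beta-plus decay or electron capture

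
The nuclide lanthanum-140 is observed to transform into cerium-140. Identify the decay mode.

ΔA = 140 − 140 = 0; ΔZ = 58 − 57 = +1.
A is unchanged and Z rises by 1 — a neutron has become a proton (β⁻ decay).

beta-minus decay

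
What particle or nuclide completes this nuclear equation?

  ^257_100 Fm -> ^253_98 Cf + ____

alpha particle

Conserve mass number: 257 = 253 + A, so A = 4.
Conserve atomic number: 100 = 98 + Z, so Z = 2.
A = 4 and Z = 2 is ^4_2 He — an alpha particle.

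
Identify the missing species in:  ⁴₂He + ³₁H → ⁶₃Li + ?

Conserve mass number: 4 + 3 = 6 + A, so A = 1.
Conserve atomic number: 2 + 1 = 3 + Z, so Z = 0.
A = 1 and Z = 0 is ¹₀n — a neutron.

neutron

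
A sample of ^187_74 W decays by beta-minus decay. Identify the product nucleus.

Beta-minus decay: mass number changes by +0, atomic number by +1.
A: 187 = 187; Z: 74 + 1 = 75.
Z = 75 is rhenium, so the daughter is ^187_75 Re.

Re-187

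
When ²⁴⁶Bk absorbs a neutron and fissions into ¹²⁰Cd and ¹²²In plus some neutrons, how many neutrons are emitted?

Conserve mass number: 247 = 120 + 122 + k, so k = 247 − 242 = 5.
Check atomic number: 97 = 48 + 49 + 0 = 97. ✓

5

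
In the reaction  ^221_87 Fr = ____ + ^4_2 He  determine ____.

At-217

Conserve mass number: 221 = A + 4, so A = 217.
Conserve atomic number: 87 = Z + 2, so Z = 85.
Z = 85 is astatine, so the species is ^217_85 At.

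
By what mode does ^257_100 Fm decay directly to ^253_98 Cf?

ΔA = 253 − 257 = -4; ΔZ = 98 − 100 = -2.
A drops by 4 and Z drops by 2 — the signature of alpha emission.

alpha decay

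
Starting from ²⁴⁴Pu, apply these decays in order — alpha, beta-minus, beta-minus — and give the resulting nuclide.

Pu-240

Start: (A, Z) = (244, 94).
After α: (240, 92).
After β⁻: (240, 93).
After β⁻: (240, 94).
Z = 94 is plutonium.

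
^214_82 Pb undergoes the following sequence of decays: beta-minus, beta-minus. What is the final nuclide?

Start: (A, Z) = (214, 82).
After β⁻: (214, 83).
After β⁻: (214, 84).
Z = 84 is polonium.

Po-214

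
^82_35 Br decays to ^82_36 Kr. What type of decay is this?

beta-minus decay

ΔA = 82 − 82 = 0; ΔZ = 36 − 35 = +1.
A is unchanged and Z rises by 1 — a neutron has become a proton (β⁻ decay).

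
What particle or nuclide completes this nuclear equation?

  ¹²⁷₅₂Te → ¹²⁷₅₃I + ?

Conserve mass number: 127 = 127 + A, so A = 0.
Conserve atomic number: 52 = 53 + Z, so Z = -1.
A = 0 and Z = -1 is ⁰₋₁e — a beta-minus particle.

beta-minus particle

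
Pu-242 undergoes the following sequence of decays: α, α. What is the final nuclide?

Th-234

Start: (A, Z) = (242, 94).
After α: (238, 92).
After α: (234, 90).
Z = 90 is thorium.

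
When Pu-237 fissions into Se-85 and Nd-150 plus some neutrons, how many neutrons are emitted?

Conserve mass number: 237 = 85 + 150 + k, so k = 237 − 235 = 2.
Check atomic number: 94 = 34 + 60 + 0 = 94. ✓

2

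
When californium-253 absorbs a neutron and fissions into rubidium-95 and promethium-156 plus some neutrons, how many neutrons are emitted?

Conserve mass number: 254 = 95 + 156 + k, so k = 254 − 251 = 3.
Check atomic number: 98 = 37 + 61 + 0 = 98. ✓

3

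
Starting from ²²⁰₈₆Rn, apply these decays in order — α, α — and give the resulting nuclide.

Start: (A, Z) = (220, 86).
After α: (216, 84).
After α: (212, 82).
Z = 82 is lead.

Pb-212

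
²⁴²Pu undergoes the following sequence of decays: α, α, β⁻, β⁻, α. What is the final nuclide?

Start: (A, Z) = (242, 94).
After α: (238, 92).
After α: (234, 90).
After β⁻: (234, 91).
After β⁻: (234, 92).
After α: (230, 90).
Z = 90 is thorium.

Th-230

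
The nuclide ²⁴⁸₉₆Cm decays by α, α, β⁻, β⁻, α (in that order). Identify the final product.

Start: (A, Z) = (248, 96).
After α: (244, 94).
After α: (240, 92).
After β⁻: (240, 93).
After β⁻: (240, 94).
After α: (236, 92).
Z = 92 is uranium.

U-236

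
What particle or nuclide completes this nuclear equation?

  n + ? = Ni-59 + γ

Conserve mass number: 1 + A = 59 + 0, so A = 58.
Conserve atomic number: 0 + Z = 28 + 0, so Z = 28.
Z = 28 is nickel, so the species is Ni-58.

Ni-58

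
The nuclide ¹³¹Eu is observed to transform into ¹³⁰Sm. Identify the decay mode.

proton emission

ΔA = 130 − 131 = -1; ΔZ = 62 − 63 = -1.
A drops by 1 and Z drops by 1 — a proton was emitted.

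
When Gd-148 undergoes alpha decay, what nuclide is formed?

Alpha decay: mass number changes by -4, atomic number by -2.
A: 148 − 4 = 144; Z: 64 − 2 = 62.
Z = 62 is samarium, so the daughter is Sm-144.

Sm-144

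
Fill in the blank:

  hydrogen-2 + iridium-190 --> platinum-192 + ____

Conserve mass number: 2 + 190 = 192 + A, so A = 0.
Conserve atomic number: 1 + 77 = 78 + Z, so Z = 0.
A = 0 and Z = 0 is γ — a gamma ray.

gamma ray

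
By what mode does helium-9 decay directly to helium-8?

neutron emission

ΔA = 8 − 9 = -1; ΔZ = 2 − 2 = +0.
A drops by 1 with Z unchanged — a neutron was emitted.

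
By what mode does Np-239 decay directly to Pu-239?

ΔA = 239 − 239 = 0; ΔZ = 94 − 93 = +1.
A is unchanged and Z rises by 1 — a neutron has become a proton (β⁻ decay).

beta-minus decay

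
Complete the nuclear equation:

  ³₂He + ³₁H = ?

Conserve mass number: 3 + 3 = A, so A = 6.
Conserve atomic number: 2 + 1 = Z, so Z = 3.
Z = 3 is lithium, so the species is ⁶₃Li.

Li-6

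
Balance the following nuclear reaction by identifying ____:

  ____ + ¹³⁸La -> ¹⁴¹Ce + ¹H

alpha particle

Conserve mass number: A + 138 = 141 + 1, so A = 4.
Conserve atomic number: Z + 57 = 58 + 1, so Z = 2.
A = 4 and Z = 2 is ⁴He — an alpha particle.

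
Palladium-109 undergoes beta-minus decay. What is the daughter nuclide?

Ag-109

Beta-minus decay: mass number changes by +0, atomic number by +1.
A: 109 = 109; Z: 46 + 1 = 47.
Z = 47 is silver, so the daughter is silver-109.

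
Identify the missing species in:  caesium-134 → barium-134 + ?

Conserve mass number: 134 = 134 + A, so A = 0.
Conserve atomic number: 55 = 56 + Z, so Z = -1.
A = 0 and Z = -1 is e⁻ — a beta-minus particle.

beta-minus particle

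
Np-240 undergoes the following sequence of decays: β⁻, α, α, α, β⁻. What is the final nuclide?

Start: (A, Z) = (240, 93).
After β⁻: (240, 94).
After α: (236, 92).
After α: (232, 90).
After α: (228, 88).
After β⁻: (228, 89).
Z = 89 is actinium.

Ac-228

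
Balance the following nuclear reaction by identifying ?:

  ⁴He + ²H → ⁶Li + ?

gamma ray

Conserve mass number: 4 + 2 = 6 + A, so A = 0.
Conserve atomic number: 2 + 1 = 3 + Z, so Z = 0.
A = 0 and Z = 0 is γ — a gamma ray.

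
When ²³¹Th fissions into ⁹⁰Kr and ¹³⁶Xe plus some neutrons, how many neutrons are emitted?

Conserve mass number: 231 = 90 + 136 + k, so k = 231 − 226 = 5.
Check atomic number: 90 = 36 + 54 + 0 = 90. ✓

5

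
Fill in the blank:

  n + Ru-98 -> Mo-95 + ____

alpha particle

Conserve mass number: 1 + 98 = 95 + A, so A = 4.
Conserve atomic number: 0 + 44 = 42 + Z, so Z = 2.
A = 4 and Z = 2 is He-4 — an alpha particle.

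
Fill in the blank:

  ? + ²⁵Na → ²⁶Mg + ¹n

Conserve mass number: A + 25 = 26 + 1, so A = 2.
Conserve atomic number: Z + 11 = 12 + 0, so Z = 1.
A = 2 and Z = 1 is ²H — a deuteron.

deuteron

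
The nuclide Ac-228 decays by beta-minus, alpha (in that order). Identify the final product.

Ra-224

Start: (A, Z) = (228, 89).
After β⁻: (228, 90).
After α: (224, 88).
Z = 88 is radium.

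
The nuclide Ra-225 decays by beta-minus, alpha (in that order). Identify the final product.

Start: (A, Z) = (225, 88).
After β⁻: (225, 89).
After α: (221, 87).
Z = 87 is francium.

Fr-221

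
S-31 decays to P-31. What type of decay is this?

beta-plus decay or electron capture

ΔA = 31 − 31 = 0; ΔZ = 15 − 16 = -1.
A is unchanged and Z drops by 1 — a proton has become a neutron (β⁺ emission or electron capture).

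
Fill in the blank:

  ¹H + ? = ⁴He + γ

Conserve mass number: 1 + A = 4 + 0, so A = 3.
Conserve atomic number: 1 + Z = 2 + 0, so Z = 1.
A = 3 and Z = 1 is ³H — a triton.

triton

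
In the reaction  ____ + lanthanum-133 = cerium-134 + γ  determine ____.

Conserve mass number: A + 133 = 134 + 0, so A = 1.
Conserve atomic number: Z + 57 = 58 + 0, so Z = 1.
A = 1 and Z = 1 is hydrogen-1 — a proton.

proton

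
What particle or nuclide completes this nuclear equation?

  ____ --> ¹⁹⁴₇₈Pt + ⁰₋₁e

Conserve mass number: A = 194 + 0, so A = 194.
Conserve atomic number: Z = 78 − 1, so Z = 77.
Z = 77 is iridium, so the species is ¹⁹⁴₇₇Ir.

Ir-194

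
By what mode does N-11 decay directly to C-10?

proton emission

ΔA = 10 − 11 = -1; ΔZ = 6 − 7 = -1.
A drops by 1 and Z drops by 1 — a proton was emitted.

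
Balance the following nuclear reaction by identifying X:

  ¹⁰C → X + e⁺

B-10

Conserve mass number: 10 = A + 0, so A = 10.
Conserve atomic number: 6 = Z + 1, so Z = 5.
Z = 5 is boron, so the species is ¹⁰B.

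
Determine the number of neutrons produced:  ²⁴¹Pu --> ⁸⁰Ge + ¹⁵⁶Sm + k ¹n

Conserve mass number: 241 = 80 + 156 + k, so k = 241 − 236 = 5.
Check atomic number: 94 = 32 + 62 + 0 = 94. ✓

5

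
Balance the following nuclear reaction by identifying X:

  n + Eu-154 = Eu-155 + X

gamma ray

Conserve mass number: 1 + 154 = 155 + A, so A = 0.
Conserve atomic number: 0 + 63 = 63 + Z, so Z = 0.
A = 0 and Z = 0 is γ — a gamma ray.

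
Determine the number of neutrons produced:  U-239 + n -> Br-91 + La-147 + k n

2

Conserve mass number: 240 = 91 + 147 + k, so k = 240 − 238 = 2.
Check atomic number: 92 = 35 + 57 + 0 = 92. ✓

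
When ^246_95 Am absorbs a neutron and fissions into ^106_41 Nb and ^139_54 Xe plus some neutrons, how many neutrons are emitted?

2

Conserve mass number: 247 = 106 + 139 + k, so k = 247 − 245 = 2.
Check atomic number: 95 = 41 + 54 + 0 = 95. ✓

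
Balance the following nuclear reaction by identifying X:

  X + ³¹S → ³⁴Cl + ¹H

Conserve mass number: A + 31 = 34 + 1, so A = 4.
Conserve atomic number: Z + 16 = 17 + 1, so Z = 2.
A = 4 and Z = 2 is ⁴He — an alpha particle.

alpha particle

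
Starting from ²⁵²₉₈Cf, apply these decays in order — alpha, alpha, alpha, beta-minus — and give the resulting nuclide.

Start: (A, Z) = (252, 98).
After α: (248, 96).
After α: (244, 94).
After α: (240, 92).
After β⁻: (240, 93).
Z = 93 is neptunium.

Np-240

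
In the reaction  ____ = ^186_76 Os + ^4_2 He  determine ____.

Conserve mass number: A = 186 + 4, so A = 190.
Conserve atomic number: Z = 76 + 2, so Z = 78.
Z = 78 is platinum, so the species is ^190_78 Pt.

Pt-190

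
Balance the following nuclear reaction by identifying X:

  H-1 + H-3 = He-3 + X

Conserve mass number: 1 + 3 = 3 + A, so A = 1.
Conserve atomic number: 1 + 1 = 2 + Z, so Z = 0.
A = 1 and Z = 0 is n — a neutron.

neutron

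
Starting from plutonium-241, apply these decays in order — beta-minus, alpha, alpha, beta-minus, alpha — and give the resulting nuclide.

Th-229

Start: (A, Z) = (241, 94).
After β⁻: (241, 95).
After α: (237, 93).
After α: (233, 91).
After β⁻: (233, 92).
After α: (229, 90).
Z = 90 is thorium.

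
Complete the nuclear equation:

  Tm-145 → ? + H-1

Er-144

Conserve mass number: 145 = A + 1, so A = 144.
Conserve atomic number: 69 = Z + 1, so Z = 68.
Z = 68 is erbium, so the species is Er-144.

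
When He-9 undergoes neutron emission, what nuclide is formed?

Neutron emission: mass number changes by -1, atomic number by +0.
A: 9 − 1 = 8; Z: 2 = 2.
Z = 2 is helium, so the daughter is He-8.

He-8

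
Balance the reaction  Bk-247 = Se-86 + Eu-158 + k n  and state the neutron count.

Conserve mass number: 247 = 86 + 158 + k, so k = 247 − 244 = 3.
Check atomic number: 97 = 34 + 63 + 0 = 97. ✓

3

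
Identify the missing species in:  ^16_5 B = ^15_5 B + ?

Conserve mass number: 16 = 15 + A, so A = 1.
Conserve atomic number: 5 = 5 + Z, so Z = 0.
A = 1 and Z = 0 is ^1_0 n — a neutron.

neutron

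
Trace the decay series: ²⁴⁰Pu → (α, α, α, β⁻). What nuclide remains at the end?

Ac-228

Start: (A, Z) = (240, 94).
After α: (236, 92).
After α: (232, 90).
After α: (228, 88).
After β⁻: (228, 89).
Z = 89 is actinium.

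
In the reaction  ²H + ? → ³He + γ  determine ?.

Conserve mass number: 2 + A = 3 + 0, so A = 1.
Conserve atomic number: 1 + Z = 2 + 0, so Z = 1.
A = 1 and Z = 1 is ¹H — a proton.

proton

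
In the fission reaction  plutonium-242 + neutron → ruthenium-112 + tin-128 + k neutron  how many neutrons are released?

3

Conserve mass number: 243 = 112 + 128 + k, so k = 243 − 240 = 3.
Check atomic number: 94 = 44 + 50 + 0 = 94. ✓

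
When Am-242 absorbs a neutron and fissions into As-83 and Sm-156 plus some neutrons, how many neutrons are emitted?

4

Conserve mass number: 243 = 83 + 156 + k, so k = 243 − 239 = 4.
Check atomic number: 95 = 33 + 62 + 0 = 95. ✓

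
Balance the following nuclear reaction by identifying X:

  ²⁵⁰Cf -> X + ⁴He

Conserve mass number: 250 = A + 4, so A = 246.
Conserve atomic number: 98 = Z + 2, so Z = 96.
Z = 96 is curium, so the species is ²⁴⁶Cm.

Cm-246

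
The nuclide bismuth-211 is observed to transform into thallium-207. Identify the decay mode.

alpha decay

ΔA = 207 − 211 = -4; ΔZ = 81 − 83 = -2.
A drops by 4 and Z drops by 2 — the signature of alpha emission.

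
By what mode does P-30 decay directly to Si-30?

ΔA = 30 − 30 = 0; ΔZ = 14 − 15 = -1.
A is unchanged and Z drops by 1 — a proton has become a neutron (β⁺ emission or electron capture).

beta-plus decay or electron capture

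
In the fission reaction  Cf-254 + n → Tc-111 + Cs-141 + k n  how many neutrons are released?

Conserve mass number: 255 = 111 + 141 + k, so k = 255 − 252 = 3.
Check atomic number: 98 = 43 + 55 + 0 = 98. ✓

3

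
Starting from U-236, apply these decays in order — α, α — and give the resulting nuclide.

Ra-228

Start: (A, Z) = (236, 92).
After α: (232, 90).
After α: (228, 88).
Z = 88 is radium.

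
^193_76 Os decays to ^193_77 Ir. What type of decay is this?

ΔA = 193 − 193 = 0; ΔZ = 77 − 76 = +1.
A is unchanged and Z rises by 1 — a neutron has become a proton (β⁻ decay).

beta-minus decay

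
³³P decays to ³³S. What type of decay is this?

beta-minus decay

ΔA = 33 − 33 = 0; ΔZ = 16 − 15 = +1.
A is unchanged and Z rises by 1 — a neutron has become a proton (β⁻ decay).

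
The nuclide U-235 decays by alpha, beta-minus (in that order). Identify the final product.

Start: (A, Z) = (235, 92).
After α: (231, 90).
After β⁻: (231, 91).
Z = 91 is protactinium.

Pa-231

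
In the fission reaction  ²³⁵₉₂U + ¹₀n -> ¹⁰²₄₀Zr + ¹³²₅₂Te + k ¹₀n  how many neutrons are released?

Conserve mass number: 236 = 102 + 132 + k, so k = 236 − 234 = 2.
Check atomic number: 92 = 40 + 52 + 0 = 92. ✓

2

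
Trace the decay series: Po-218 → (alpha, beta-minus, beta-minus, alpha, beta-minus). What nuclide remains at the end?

Bi-210

Start: (A, Z) = (218, 84).
After α: (214, 82).
After β⁻: (214, 83).
After β⁻: (214, 84).
After α: (210, 82).
After β⁻: (210, 83).
Z = 83 is bismuth.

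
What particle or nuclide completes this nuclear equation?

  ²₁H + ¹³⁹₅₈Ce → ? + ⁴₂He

Conserve mass number: 2 + 139 = A + 4, so A = 137.
Conserve atomic number: 1 + 58 = Z + 2, so Z = 57.
Z = 57 is lanthanum, so the species is ¹³⁷₅₇La.

La-137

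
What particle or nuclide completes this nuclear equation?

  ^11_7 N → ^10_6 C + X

Conserve mass number: 11 = 10 + A, so A = 1.
Conserve atomic number: 7 = 6 + Z, so Z = 1.
A = 1 and Z = 1 is ^1_1 H — a proton.

proton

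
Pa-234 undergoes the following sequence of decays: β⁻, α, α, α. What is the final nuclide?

Start: (A, Z) = (234, 91).
After β⁻: (234, 92).
After α: (230, 90).
After α: (226, 88).
After α: (222, 86).
Z = 86 is radon.

Rn-222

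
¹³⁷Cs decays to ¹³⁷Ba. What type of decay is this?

ΔA = 137 − 137 = 0; ΔZ = 56 − 55 = +1.
A is unchanged and Z rises by 1 — a neutron has become a proton (β⁻ decay).

beta-minus decay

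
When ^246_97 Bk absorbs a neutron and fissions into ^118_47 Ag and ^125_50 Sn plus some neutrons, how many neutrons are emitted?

Conserve mass number: 247 = 118 + 125 + k, so k = 247 − 243 = 4.
Check atomic number: 97 = 47 + 50 + 0 = 97. ✓

4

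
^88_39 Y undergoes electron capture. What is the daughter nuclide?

Electron capture: mass number changes by +0, atomic number by -1.
A: 88 = 88; Z: 39 − 1 = 38.
Z = 38 is strontium, so the daughter is ^88_38 Sr.

Sr-88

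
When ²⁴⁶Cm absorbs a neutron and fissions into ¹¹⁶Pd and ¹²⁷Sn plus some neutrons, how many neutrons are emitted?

4

Conserve mass number: 247 = 116 + 127 + k, so k = 247 − 243 = 4.
Check atomic number: 96 = 46 + 50 + 0 = 96. ✓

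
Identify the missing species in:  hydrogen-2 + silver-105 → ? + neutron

Conserve mass number: 2 + 105 = A + 1, so A = 106.
Conserve atomic number: 1 + 47 = Z + 0, so Z = 48.
Z = 48 is cadmium, so the species is cadmium-106.

Cd-106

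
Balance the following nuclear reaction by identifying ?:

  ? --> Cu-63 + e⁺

Conserve mass number: A = 63 + 0, so A = 63.
Conserve atomic number: Z = 29 + 1, so Z = 30.
Z = 30 is zinc, so the species is Zn-63.

Zn-63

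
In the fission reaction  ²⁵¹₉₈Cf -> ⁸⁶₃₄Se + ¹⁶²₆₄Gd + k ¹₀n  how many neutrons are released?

3

Conserve mass number: 251 = 86 + 162 + k, so k = 251 − 248 = 3.
Check atomic number: 98 = 34 + 64 + 0 = 98. ✓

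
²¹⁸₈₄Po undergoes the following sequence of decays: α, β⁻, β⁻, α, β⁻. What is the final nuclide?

Bi-210

Start: (A, Z) = (218, 84).
After α: (214, 82).
After β⁻: (214, 83).
After β⁻: (214, 84).
After α: (210, 82).
After β⁻: (210, 83).
Z = 83 is bismuth.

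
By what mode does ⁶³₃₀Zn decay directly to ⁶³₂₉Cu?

beta-plus decay or electron capture

ΔA = 63 − 63 = 0; ΔZ = 29 − 30 = -1.
A is unchanged and Z drops by 1 — a proton has become a neutron (β⁺ emission or electron capture).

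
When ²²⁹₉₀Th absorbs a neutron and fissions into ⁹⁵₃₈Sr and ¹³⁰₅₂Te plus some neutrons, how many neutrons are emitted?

Conserve mass number: 230 = 95 + 130 + k, so k = 230 − 225 = 5.
Check atomic number: 90 = 38 + 52 + 0 = 90. ✓

5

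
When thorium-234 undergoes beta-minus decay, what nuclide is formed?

Beta-minus decay: mass number changes by +0, atomic number by +1.
A: 234 = 234; Z: 90 + 1 = 91.
Z = 91 is protactinium, so the daughter is protactinium-234.

Pa-234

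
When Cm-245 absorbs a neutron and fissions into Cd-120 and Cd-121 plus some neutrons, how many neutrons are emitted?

Conserve mass number: 246 = 120 + 121 + k, so k = 246 − 241 = 5.
Check atomic number: 96 = 48 + 48 + 0 = 96. ✓

5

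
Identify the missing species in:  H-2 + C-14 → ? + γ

Conserve mass number: 2 + 14 = A + 0, so A = 16.
Conserve atomic number: 1 + 6 = Z + 0, so Z = 7.
Z = 7 is nitrogen, so the species is N-16.

N-16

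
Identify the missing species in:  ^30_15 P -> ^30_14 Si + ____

Conserve mass number: 30 = 30 + A, so A = 0.
Conserve atomic number: 15 = 14 + Z, so Z = 1.
A = 0 and Z = 1 is ^0_1 e — a positron.

positron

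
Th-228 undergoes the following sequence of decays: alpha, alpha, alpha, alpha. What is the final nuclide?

Start: (A, Z) = (228, 90).
After α: (224, 88).
After α: (220, 86).
After α: (216, 84).
After α: (212, 82).
Z = 82 is lead.

Pb-212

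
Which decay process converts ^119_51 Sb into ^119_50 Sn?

beta-plus decay or electron capture

ΔA = 119 − 119 = 0; ΔZ = 50 − 51 = -1.
A is unchanged and Z drops by 1 — a proton has become a neutron (β⁺ emission or electron capture).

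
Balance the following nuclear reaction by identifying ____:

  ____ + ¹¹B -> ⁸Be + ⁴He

Conserve mass number: A + 11 = 8 + 4, so A = 1.
Conserve atomic number: Z + 5 = 4 + 2, so Z = 1.
A = 1 and Z = 1 is ¹H — a proton.

proton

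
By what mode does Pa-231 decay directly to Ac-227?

alpha decay

ΔA = 227 − 231 = -4; ΔZ = 89 − 91 = -2.
A drops by 4 and Z drops by 2 — the signature of alpha emission.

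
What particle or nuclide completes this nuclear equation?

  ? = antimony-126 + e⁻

Sn-126

Conserve mass number: A = 126 + 0, so A = 126.
Conserve atomic number: Z = 51 − 1, so Z = 50.
Z = 50 is tin, so the species is tin-126.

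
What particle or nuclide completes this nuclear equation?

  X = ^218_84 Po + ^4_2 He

Rn-222

Conserve mass number: A = 218 + 4, so A = 222.
Conserve atomic number: Z = 84 + 2, so Z = 86.
Z = 86 is radon, so the species is ^222_86 Rn.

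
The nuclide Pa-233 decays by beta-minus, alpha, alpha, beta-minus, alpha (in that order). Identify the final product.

Fr-221

Start: (A, Z) = (233, 91).
After β⁻: (233, 92).
After α: (229, 90).
After α: (225, 88).
After β⁻: (225, 89).
After α: (221, 87).
Z = 87 is francium.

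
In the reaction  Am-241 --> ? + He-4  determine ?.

Np-237

Conserve mass number: 241 = A + 4, so A = 237.
Conserve atomic number: 95 = Z + 2, so Z = 93.
Z = 93 is neptunium, so the species is Np-237.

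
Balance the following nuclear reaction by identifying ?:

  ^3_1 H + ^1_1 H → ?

He-4

Conserve mass number: 3 + 1 = A, so A = 4.
Conserve atomic number: 1 + 1 = Z, so Z = 2.
A = 4 and Z = 2 is ^4_2 He — an alpha particle.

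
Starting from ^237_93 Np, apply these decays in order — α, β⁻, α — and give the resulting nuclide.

Th-229

Start: (A, Z) = (237, 93).
After α: (233, 91).
After β⁻: (233, 92).
After α: (229, 90).
Z = 90 is thorium.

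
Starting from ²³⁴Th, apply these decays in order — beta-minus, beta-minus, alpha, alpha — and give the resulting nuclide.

Ra-226

Start: (A, Z) = (234, 90).
After β⁻: (234, 91).
After β⁻: (234, 92).
After α: (230, 90).
After α: (226, 88).
Z = 88 is radium.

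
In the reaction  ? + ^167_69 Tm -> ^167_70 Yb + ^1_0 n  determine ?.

Conserve mass number: A + 167 = 167 + 1, so A = 1.
Conserve atomic number: Z + 69 = 70 + 0, so Z = 1.
A = 1 and Z = 1 is ^1_1 H — a proton.

proton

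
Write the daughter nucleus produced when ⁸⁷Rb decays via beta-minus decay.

Beta-minus decay: mass number changes by +0, atomic number by +1.
A: 87 = 87; Z: 37 + 1 = 38.
Z = 38 is strontium, so the daughter is ⁸⁷Sr.

Sr-87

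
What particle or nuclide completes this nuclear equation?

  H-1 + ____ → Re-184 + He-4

Os-187

Conserve mass number: 1 + A = 184 + 4, so A = 187.
Conserve atomic number: 1 + Z = 75 + 2, so Z = 76.
Z = 76 is osmium, so the species is Os-187.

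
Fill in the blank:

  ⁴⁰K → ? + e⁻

Ca-40

Conserve mass number: 40 = A + 0, so A = 40.
Conserve atomic number: 19 = Z − 1, so Z = 20.
Z = 20 is calcium, so the species is ⁴⁰Ca.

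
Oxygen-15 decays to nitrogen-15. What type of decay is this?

beta-plus decay or electron capture

ΔA = 15 − 15 = 0; ΔZ = 7 − 8 = -1.
A is unchanged and Z drops by 1 — a proton has become a neutron (β⁺ emission or electron capture).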